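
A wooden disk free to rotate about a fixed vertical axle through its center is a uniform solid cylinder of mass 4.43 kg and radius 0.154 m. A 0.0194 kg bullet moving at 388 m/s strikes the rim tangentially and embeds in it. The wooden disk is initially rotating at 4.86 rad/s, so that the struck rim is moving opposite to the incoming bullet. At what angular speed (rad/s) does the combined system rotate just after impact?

The axle reaction passes through the axle and exerts no torque about it; angular momentum about the axle is conserved through the impact.
I_p = ½(4.43)(0.154)² = 0.05253 kg·m². Taking the sense of the bullet's angular momentum as positive, L_{bullet} = m v R = (0.0194)(388)(0.154) = 1.159 kg·m²/s.
L_i = −I_p ω_p + m v R = −(0.05253)(4.86) + 1.159 = 0.9039 kg·m²/s.
After sticking, I_f = I_p + m R² = 0.05253 + (0.0194)(0.154)² = 0.05299 kg·m².
ω_f = L_i / I_f = 0.9039 / 0.05299 = 17.06 rad/s.

|ω_f| ≈ 17.1 rad/s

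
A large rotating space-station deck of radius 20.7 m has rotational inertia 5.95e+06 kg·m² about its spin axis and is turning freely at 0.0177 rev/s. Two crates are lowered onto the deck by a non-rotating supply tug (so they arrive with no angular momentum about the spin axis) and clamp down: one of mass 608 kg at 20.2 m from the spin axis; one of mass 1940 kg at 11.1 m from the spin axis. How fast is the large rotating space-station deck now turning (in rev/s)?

ω_f ≈ 0.0164 rev/s

No external torque acts about the spin axis; L_before = L_after.
Added inertia Σmr² = (608)(20.2)² + (1940)(11.1)² = 4.871e+05 kg·m²; I_f = 5.950e+06 + 4.871e+05 = 6.437e+06 kg·m².
ω_f = I_p ω_i / I_f = (5.950e+06)(0.0177) / 6.437e+06 = 0.01636 rev/s.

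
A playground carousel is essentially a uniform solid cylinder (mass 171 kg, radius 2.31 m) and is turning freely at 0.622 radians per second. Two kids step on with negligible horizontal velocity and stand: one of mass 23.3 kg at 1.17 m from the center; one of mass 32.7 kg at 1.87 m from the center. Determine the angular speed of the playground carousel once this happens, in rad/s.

ω_f ≈ 0.471 rad/s

No external torque acts about the center; L_before = L_after.
I_p = ½(171)(2.31)² = 456.2 kg·m².
Added inertia Σmr² = (23.3)(1.17)² + (32.7)(1.87)² = 146.2 kg·m²; I_f = 456.2 + 146.2 = 602.5 kg·m².
ω_f = I_p ω_i / I_f = (456.2)(0.622) / 602.5 = 0.4710 rad/s.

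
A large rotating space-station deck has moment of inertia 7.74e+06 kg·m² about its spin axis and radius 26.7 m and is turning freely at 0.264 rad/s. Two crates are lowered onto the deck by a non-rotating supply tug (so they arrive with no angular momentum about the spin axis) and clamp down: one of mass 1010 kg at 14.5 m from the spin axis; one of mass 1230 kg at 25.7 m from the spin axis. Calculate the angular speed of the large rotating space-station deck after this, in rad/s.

No external torque acts about the spin axis; L_before = L_after.
Added inertia Σmr² = (1010)(14.5)² + (1230)(25.7)² = 1.025e+06 kg·m²; I_f = 7.740e+06 + 1.025e+06 = 8.765e+06 kg·m².
ω_f = I_p ω_i / I_f = (7.740e+06)(0.264) / 8.765e+06 = 0.2331 rad/s.

ω_f ≈ 0.233 rad/s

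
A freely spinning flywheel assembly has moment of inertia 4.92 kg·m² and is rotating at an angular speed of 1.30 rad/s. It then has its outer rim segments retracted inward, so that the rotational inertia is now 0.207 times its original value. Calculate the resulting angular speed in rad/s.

ω₂ ≈ 6.28 rad/s

No external torque acts about the spin axis, so angular momentum is conserved.
I₂ = 0.207 × 4.92 = 1.018 kg·m².
ω₂ = I₁ω₁ / I₂ = (4.920)(1.30 rad/s) / (1.018) = 6.280 rad/s.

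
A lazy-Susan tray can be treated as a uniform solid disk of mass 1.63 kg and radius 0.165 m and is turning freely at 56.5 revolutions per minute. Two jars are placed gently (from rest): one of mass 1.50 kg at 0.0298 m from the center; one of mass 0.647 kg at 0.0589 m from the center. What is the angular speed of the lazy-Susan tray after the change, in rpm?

ω_f ≈ 48.7 rpm

The added mass arrives with no angular momentum about the center, and any external torque about the center is negligible, so the system's angular momentum is conserved.
I_p = ½(1.63)(0.165)² = 0.02219 kg·m².
Added inertia Σmr² = (1.50)(0.0298)² + (0.647)(0.0589)² = 0.003577 kg·m²; I_f = 0.02219 + 0.003577 = 0.02577 kg·m².
ω_f = I_p ω_i / I_f = (0.02219)(56.5) / 0.02577 = 48.66 rpm.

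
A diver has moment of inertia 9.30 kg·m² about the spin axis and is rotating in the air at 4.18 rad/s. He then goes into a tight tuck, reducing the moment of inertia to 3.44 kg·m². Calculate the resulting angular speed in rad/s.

No external torque acts about the spin axis, so angular momentum is conserved.
ω₂ = I₁ω₁ / I₂ = (9.300)(4.18 rad/s) / (3.440) = 11.30 rad/s.

ω₂ ≈ 11.3 rad/s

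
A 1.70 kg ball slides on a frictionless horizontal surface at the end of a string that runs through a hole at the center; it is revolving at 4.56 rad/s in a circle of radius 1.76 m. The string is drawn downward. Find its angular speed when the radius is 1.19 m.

ω₂ ≈ 9.97 rad/s

The constraining force is radial, so m r² ω about the center is conserved.
ω₂ = ω₁ (r₁/r₂)² = (4.56)(1.76/1.19)² = 9.975 rad/s.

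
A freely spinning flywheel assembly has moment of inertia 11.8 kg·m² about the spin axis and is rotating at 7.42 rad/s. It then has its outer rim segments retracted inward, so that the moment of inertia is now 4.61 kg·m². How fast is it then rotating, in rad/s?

No external torque acts about the spin axis, so angular momentum is conserved.
ω₂ = I₁ω₁ / I₂ = (11.80)(7.42 rad/s) / (4.610) = 18.99 rad/s.

ω₂ ≈ 19.0 rad/s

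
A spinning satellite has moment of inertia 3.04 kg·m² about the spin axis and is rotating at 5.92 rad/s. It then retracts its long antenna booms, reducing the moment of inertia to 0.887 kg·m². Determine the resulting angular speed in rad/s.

ω₂ ≈ 20.3 rad/s

With no external torque about the axis, L is conserved: I₁ω₁ = I₂ω₂.
ω₂ = I₁ω₁ / I₂ = (3.040)(5.92 rad/s) / (0.8870) = 20.29 rad/s.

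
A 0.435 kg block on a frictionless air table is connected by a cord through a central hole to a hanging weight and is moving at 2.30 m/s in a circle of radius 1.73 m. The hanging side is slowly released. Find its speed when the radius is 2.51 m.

v₂ ≈ 1.59 m/s

The only horizontal force on the mass is along the cord (radial), so it exerts no torque about the hole and angular momentum m v r is conserved.
v₂ = v₁ r₁ / r₂ = (2.30)(1.73) / (2.51) = 1.585 m/s.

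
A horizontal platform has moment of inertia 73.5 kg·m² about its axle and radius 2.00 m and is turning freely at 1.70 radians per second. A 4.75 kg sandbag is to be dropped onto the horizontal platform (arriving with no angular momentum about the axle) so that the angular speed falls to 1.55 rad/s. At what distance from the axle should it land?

r ≈ 1.22 m

No external torque acts about the axle; L_before = L_after.
I_p ω_i = (I_p + m r²) ω_f ⇒ m r² = I_p(ω_i/ω_f − 1) = 73.50(1.70/1.55 − 1) = 7.113 kg·m².
r = √(7.113/4.75) = 1.224 m.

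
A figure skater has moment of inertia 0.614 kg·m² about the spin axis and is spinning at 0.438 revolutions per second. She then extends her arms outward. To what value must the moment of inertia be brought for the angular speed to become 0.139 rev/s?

No external torque acts about the spin axis, so angular momentum is conserved.
I₂ = I₁ω₁ / ω₂ = (0.614)(0.438) / (0.139) = 1.935 kg·m².

I₂ ≈ 1.93 kg·m²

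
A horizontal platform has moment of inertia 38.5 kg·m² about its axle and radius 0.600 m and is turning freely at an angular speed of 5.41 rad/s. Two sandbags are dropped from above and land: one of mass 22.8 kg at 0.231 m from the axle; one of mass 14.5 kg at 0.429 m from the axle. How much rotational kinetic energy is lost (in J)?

The added mass arrives with no angular momentum about the axle, and any external torque about the axle is negligible, so the system's angular momentum is conserved.
Added inertia Σmr² = (22.8)(0.231)² + (14.5)(0.429)² = 3.885 kg·m²; I_f = 38.50 + 3.885 = 42.39 kg·m².
ω_f = I_p ω_i / I_f = (38.50)(5.41) / 42.39 = 4.914 rad/s.
KE_i = ½(38.50)(5.410 rad/s)² = 563.4 J; KE_f = ½(42.39)(4.914)² = 511.8 J.

energy lost ≈ 51.6 J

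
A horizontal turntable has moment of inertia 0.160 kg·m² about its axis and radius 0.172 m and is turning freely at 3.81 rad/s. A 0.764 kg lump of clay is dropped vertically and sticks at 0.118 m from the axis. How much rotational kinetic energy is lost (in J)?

The added mass arrives with no angular momentum about the axis, and any external torque about the axis is negligible, so the system's angular momentum is conserved.
Added inertia Σmr² = (0.764)(0.118)² = 0.01064 kg·m²; I_f = 0.1600 + 0.01064 = 0.1706 kg·m².
ω_f = I_p ω_i / I_f = (0.1600)(3.81) / 0.1706 = 3.572 rad/s.
KE_i = ½(0.1600)(3.810 rad/s)² = 1.161 J; KE_f = ½(0.1706)(3.572)² = 1.089 J.

energy lost ≈ 0.0724 J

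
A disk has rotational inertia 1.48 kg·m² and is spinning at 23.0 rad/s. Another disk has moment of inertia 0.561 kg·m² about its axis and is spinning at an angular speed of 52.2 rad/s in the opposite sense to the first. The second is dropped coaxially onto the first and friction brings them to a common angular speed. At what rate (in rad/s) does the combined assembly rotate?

|ω_f| ≈ 2.33 rad/s

The coupling torques are internal; angular momentum about the shared axis is conserved.
Taking A's sense as positive: L = (1.480)(23.0) − (0.5610)(52.2) = 4.756 kg·m²·rad/s.
Combined I = 1.480 + 0.5610 = 2.041 kg·m².
ω_f = L / I = 4.756 / 2.041 = 2.330 rad/s.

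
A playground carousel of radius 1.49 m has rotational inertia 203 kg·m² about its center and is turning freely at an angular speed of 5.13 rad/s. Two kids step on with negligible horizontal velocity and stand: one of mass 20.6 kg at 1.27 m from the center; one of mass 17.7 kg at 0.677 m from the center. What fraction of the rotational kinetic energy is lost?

No external torque acts about the center; L_before = L_after.
Added inertia Σmr² = (20.6)(1.27)² + (17.7)(0.677)² = 41.34 kg·m²; I_f = 203.0 + 41.34 = 244.3 kg·m².
ω_f = I_p ω_i / I_f = (203.0)(5.13) / 244.3 = 4.262 rad/s.
KE_i = ½(203.0)(5.130 rad/s)² = 2671 J; KE_f = ½(244.3)(4.262)² = 2219 J.
Fraction lost = 0.1692.

fraction ≈ 0.169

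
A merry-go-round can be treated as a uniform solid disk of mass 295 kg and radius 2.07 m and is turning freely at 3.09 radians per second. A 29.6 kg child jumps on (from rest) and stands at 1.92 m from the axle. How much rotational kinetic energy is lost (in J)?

energy lost ≈ 444 J

The added mass arrives with no angular momentum about the axle, and any external torque about the axle is negligible, so the system's angular momentum is conserved.
I_p = ½(295)(2.07)² = 632.0 kg·m².
Added inertia Σmr² = (29.6)(1.92)² = 109.1 kg·m²; I_f = 632.0 + 109.1 = 741.1 kg·m².
ω_f = I_p ω_i / I_f = (632.0)(3.09) / 741.1 = 2.635 rad/s.
KE_i = ½(632.0)(3.090 rad/s)² = 3017 J; KE_f = ½(741.1)(2.635)² = 2573 J.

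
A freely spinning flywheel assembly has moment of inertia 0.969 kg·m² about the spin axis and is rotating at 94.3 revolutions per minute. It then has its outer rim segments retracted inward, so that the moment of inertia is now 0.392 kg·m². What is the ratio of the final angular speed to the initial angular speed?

No external torque acts about the spin axis, so angular momentum is conserved.
ω₂/ω₁ = I₁/I₂ = 0.9690 / 0.3920 = 2.472.

ω₂/ω₁ ≈ 2.47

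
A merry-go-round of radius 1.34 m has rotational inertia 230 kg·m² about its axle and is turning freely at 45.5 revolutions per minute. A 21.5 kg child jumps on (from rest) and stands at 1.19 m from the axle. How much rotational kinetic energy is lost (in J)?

energy lost ≈ 305 J

The added mass arrives with no angular momentum about the axle, and any external torque about the axle is negligible, so the system's angular momentum is conserved.
Added inertia Σmr² = (21.5)(1.19)² = 30.45 kg·m²; I_f = 230.0 + 30.45 = 260.4 kg·m².
ω_f = I_p ω_i / I_f = (230.0)(45.5) / 260.4 = 40.18 rpm.
KE_i = ½(230.0)(4.765 rad/s)² = 2611 J; KE_f = ½(260.4)(4.208)² = 2306 J.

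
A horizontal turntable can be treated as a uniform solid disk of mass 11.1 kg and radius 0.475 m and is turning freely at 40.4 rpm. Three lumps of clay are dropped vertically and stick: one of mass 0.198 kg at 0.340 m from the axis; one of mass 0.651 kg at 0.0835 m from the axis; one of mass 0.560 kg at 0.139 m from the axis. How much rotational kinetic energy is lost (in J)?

energy lost ≈ 0.332 J

The added mass arrives with no angular momentum about the axis, and any external torque about the axis is negligible, so the system's angular momentum is conserved.
I_p = ½(11.1)(0.475)² = 1.252 kg·m².
Added inertia Σmr² = (0.198)(0.340)² + (0.651)(0.0835)² + (0.560)(0.139)² = 0.03825 kg·m²; I_f = 1.252 + 0.03825 = 1.290 kg·m².
ω_f = I_p ω_i / I_f = (1.252)(40.4) / 1.290 = 39.20 rpm.
KE_i = ½(1.252)(4.231 rad/s)² = 11.21 J; KE_f = ½(1.290)(4.105)² = 10.87 J.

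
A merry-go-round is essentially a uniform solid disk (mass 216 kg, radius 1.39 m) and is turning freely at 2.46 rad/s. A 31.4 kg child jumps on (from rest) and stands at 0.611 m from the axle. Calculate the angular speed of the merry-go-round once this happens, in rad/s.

ω_f ≈ 2.33 rad/s

The added mass arrives with no angular momentum about the axle, and any external torque about the axle is negligible, so the system's angular momentum is conserved.
I_p = ½(216)(1.39)² = 208.7 kg·m².
Added inertia Σmr² = (31.4)(0.611)² = 11.72 kg·m²; I_f = 208.7 + 11.72 = 220.4 kg·m².
ω_f = I_p ω_i / I_f = (208.7)(2.46) / 220.4 = 2.329 rad/s.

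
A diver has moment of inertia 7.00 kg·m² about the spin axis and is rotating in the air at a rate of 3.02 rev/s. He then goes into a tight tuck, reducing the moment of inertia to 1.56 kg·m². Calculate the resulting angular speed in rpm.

ω₂ ≈ 813 rpm

No external torque acts about the spin axis, so angular momentum is conserved.
ω₂ = I₁ω₁ / I₂ = (7.000)(3.02 rev/s) / (1.560) = 13.55 rev/s = 813.1 rpm.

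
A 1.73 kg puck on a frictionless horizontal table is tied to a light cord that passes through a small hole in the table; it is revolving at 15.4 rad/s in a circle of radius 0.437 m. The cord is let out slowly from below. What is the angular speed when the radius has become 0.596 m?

No torque about the axis ⇒ m r₁² ω₁ = m r₂² ω₂.
ω₂ = ω₁ (r₁/r₂)² = (15.4)(0.437/0.596)² = 8.279 rad/s.

ω₂ ≈ 8.28 rad/s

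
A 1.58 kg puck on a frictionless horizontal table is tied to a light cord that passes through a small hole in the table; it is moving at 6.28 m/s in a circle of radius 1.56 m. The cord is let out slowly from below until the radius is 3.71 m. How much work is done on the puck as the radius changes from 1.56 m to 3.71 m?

The only horizontal force on the mass is along the cord (radial), so it exerts no torque about the hole and angular momentum m v r is conserved.
v₂ = v₁ r₁ / r₂ = (6.28)(1.56) / (3.71) = 2.641 m/s.
W = ΔKE = ½m(v₂² − v₁²) = -25.65 J.

W ≈ -25.6 J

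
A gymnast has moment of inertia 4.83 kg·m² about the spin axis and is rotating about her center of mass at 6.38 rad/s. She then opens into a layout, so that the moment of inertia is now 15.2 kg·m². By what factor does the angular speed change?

ω₂/ω₁ ≈ 0.318

With no external torque about the axis, L is conserved: I₁ω₁ = I₂ω₂.
ω₂/ω₁ = I₁/I₂ = 4.830 / 15.20 = 0.3178.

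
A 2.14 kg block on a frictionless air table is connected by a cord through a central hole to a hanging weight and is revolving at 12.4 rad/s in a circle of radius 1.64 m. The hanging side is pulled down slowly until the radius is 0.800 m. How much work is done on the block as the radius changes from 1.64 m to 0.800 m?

W ≈ 1420 J

The constraining force is radial, so m r² ω about the center is conserved.
ω₂ = ω₁ (r₁/r₂)² = (12.4)(1.64/0.800)² = 52.11 rad/s.
W = ΔKE = ½m(v₂² − v₁²) = 1417 J.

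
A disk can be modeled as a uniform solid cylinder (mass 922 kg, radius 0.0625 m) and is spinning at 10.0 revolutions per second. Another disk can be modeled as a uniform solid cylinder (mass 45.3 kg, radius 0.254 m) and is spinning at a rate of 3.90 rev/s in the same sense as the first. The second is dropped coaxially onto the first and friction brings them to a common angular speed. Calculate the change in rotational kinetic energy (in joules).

No external torque acts about the common axis, so total angular momentum is conserved.
Moments of inertia: I_A = ½(922)(0.0625)² = 1.801 kg·m²; I_B = ½(45.3)(0.254)² = 1.461 kg·m².
Taking A's sense as positive: L = (1.801)(10.0) + (1.461)(3.90) = 23.71 kg·m²·rev/s.
Combined I = 1.801 + 1.461 = 3.262 kg·m².
ω_f = L / I = 23.71 / 3.262 = 7.267 rev/s.
KE_i = ½ΣIω² = 3993 J; KE_f = ½(3.262)(45.66)² = 3401 J.

ΔKE ≈ -593 J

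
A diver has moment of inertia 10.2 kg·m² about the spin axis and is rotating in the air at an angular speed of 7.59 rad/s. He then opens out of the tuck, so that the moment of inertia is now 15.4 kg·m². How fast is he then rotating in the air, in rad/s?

Angular momentum about the spin axis is conserved since the torque about it is zero.
ω₂ = I₁ω₁ / I₂ = (10.20)(7.59 rad/s) / (15.40) = 5.027 rad/s.

ω₂ ≈ 5.03 rad/s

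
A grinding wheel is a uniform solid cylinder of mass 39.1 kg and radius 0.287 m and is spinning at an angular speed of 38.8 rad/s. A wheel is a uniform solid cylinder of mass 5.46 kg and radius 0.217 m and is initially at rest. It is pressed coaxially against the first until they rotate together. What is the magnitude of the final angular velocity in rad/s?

No external torque acts about the common axis, so total angular momentum is conserved.
Moments of inertia: I_A = ½(39.1)(0.287)² = 1.610 kg·m²; I_B = ½(5.46)(0.217)² = 0.1286 kg·m².
Taking A's sense as positive: L = (1.610)(38.8) = 62.48 kg·m²·rad/s.
Combined I = 1.610 + 0.1286 = 1.739 kg·m².
ω_f = L / I = 62.48 / 1.739 = 35.93 rad/s.

|ω_f| ≈ 35.9 rad/s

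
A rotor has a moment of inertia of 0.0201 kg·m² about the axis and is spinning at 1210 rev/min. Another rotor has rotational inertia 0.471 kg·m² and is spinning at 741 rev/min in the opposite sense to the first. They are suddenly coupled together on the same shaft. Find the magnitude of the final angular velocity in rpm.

|ω_f| ≈ 661 rpm

The coupling torques are internal; angular momentum about the shared axis is conserved.
Taking A's sense as positive: L = (0.02010)(1210) − (0.4710)(741) = -324.7 kg·m²·rpm.
Combined I = 0.02010 + 0.4710 = 0.4911 kg·m².
ω_f = L / I = -324.7 / 0.4911 = -661.1 rpm.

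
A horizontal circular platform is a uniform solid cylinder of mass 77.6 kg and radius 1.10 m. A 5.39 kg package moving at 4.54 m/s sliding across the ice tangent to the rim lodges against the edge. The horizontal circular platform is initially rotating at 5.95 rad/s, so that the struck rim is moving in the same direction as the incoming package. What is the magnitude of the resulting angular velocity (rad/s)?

About the central axle the impulsive forces during the collision are internal, so angular momentum about that axis is conserved.
I_p = ½(77.6)(1.10)² = 46.95 kg·m². Taking the sense of the package's angular momentum as positive, L_{package} = m v R = (5.39)(4.54)(1.10) = 26.92 kg·m²/s.
L_i = +I_p ω_p + m v R = +(46.95)(5.95) + 26.92 = 306.3 kg·m²/s.
After sticking, I_f = I_p + m R² = 46.95 + (5.39)(1.10)² = 53.47 kg·m².
ω_f = L_i / I_f = 306.3 / 53.47 = 5.728 rad/s.

|ω_f| ≈ 5.73 rad/s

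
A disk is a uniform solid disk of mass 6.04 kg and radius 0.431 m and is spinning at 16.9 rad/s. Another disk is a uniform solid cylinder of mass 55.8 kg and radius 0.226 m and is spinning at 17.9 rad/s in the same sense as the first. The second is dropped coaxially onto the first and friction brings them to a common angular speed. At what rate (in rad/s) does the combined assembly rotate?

No external torque acts about the common axis, so total angular momentum is conserved.
Moments of inertia: I_A = ½(6.04)(0.431)² = 0.5610 kg·m²; I_B = ½(55.8)(0.226)² = 1.425 kg·m².
Taking A's sense as positive: L = (0.5610)(16.9) + (1.425)(17.9) = 34.99 kg·m²·rad/s.
Combined I = 0.5610 + 1.425 = 1.986 kg·m².
ω_f = L / I = 34.99 / 1.986 = 17.62 rad/s.

|ω_f| ≈ 17.6 rad/s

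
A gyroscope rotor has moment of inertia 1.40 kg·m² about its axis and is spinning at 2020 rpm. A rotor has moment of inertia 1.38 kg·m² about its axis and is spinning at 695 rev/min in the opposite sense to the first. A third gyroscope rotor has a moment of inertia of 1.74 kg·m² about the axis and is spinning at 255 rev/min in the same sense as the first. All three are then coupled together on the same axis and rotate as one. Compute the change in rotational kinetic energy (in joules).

No external torque acts about the common axis, so total angular momentum is conserved.
Taking A's sense as positive: L = (1.400)(2020) − (1.380)(695) + (1.740)(255) = 2313 kg·m²·rpm.
Combined I = 1.400 + 1.380 + 1.740 = 4.520 kg·m².
ω_f = L / I = 2313 / 4.520 = 511.6 rpm.
KE_i = ½ΣIω² = 35600 J; KE_f = ½(4.520)(53.58)² = 6488 J.

ΔKE ≈ -29100 J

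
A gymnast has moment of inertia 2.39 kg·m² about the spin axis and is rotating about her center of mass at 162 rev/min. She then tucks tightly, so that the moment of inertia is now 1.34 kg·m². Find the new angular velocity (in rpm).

ω₂ ≈ 289 rpm

No external torque acts about the spin axis, so angular momentum is conserved.
ω₂ = I₁ω₁ / I₂ = (2.390)(162 rpm) / (1.340) = 288.9 rpm.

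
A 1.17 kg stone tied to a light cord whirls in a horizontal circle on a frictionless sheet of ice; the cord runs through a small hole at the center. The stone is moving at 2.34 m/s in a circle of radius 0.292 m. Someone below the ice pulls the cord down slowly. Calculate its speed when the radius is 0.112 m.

Central (radial) force ⇒ zero torque about the center ⇒ m v r is constant.
v₂ = v₁ r₁ / r₂ = (2.34)(0.292) / (0.112) = 6.101 m/s.

v₂ ≈ 6.10 m/s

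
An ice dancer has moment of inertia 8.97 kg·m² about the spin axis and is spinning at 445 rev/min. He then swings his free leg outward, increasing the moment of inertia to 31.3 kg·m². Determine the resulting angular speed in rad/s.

No external torque acts about the spin axis, so angular momentum is conserved.
ω₂ = I₁ω₁ / I₂ = (8.970)(445 rpm) / (31.30) = 127.5 rpm = 13.35 rad/s.

ω₂ ≈ 13.4 rad/s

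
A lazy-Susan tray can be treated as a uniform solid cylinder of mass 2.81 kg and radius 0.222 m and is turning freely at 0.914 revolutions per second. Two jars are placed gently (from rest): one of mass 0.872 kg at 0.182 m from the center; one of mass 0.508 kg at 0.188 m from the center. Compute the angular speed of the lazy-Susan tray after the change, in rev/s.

ω_f ≈ 0.545 rev/s

No external torque acts about the center; L_before = L_after.
I_p = ½(2.81)(0.222)² = 0.06924 kg·m².
Added inertia Σmr² = (0.872)(0.182)² + (0.508)(0.188)² = 0.04684 kg·m²; I_f = 0.06924 + 0.04684 = 0.1161 kg·m².
ω_f = I_p ω_i / I_f = (0.06924)(0.914) / 0.1161 = 0.5452 rev/s.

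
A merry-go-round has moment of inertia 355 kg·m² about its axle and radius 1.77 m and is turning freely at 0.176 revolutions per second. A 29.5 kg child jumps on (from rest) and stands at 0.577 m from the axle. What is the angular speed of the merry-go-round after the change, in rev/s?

ω_f ≈ 0.171 rev/s

No external torque acts about the axle; L_before = L_after.
Added inertia Σmr² = (29.5)(0.577)² = 9.821 kg·m²; I_f = 355.0 + 9.821 = 364.8 kg·m².
ω_f = I_p ω_i / I_f = (355.0)(0.176) / 364.8 = 0.1713 rev/s.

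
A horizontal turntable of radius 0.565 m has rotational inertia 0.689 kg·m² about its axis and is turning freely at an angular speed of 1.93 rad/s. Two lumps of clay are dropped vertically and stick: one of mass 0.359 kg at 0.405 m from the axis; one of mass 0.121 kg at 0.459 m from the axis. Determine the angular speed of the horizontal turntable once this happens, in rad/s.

ω_f ≈ 1.72 rad/s

No external torque acts about the axis; L_before = L_after.
Added inertia Σmr² = (0.359)(0.405)² + (0.121)(0.459)² = 0.08438 kg·m²; I_f = 0.6890 + 0.08438 = 0.7734 kg·m².
ω_f = I_p ω_i / I_f = (0.6890)(1.93) / 0.7734 = 1.719 rad/s.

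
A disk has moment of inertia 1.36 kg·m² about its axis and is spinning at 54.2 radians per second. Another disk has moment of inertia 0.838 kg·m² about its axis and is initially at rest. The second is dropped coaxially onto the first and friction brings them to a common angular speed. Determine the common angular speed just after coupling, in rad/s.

|ω_f| ≈ 33.5 rad/s

No external torque acts about the common axis, so total angular momentum is conserved.
Taking A's sense as positive: L = (1.360)(54.2) = 73.71 kg·m²·rad/s.
Combined I = 1.360 + 0.8380 = 2.198 kg·m².
ω_f = L / I = 73.71 / 2.198 = 33.54 rad/s.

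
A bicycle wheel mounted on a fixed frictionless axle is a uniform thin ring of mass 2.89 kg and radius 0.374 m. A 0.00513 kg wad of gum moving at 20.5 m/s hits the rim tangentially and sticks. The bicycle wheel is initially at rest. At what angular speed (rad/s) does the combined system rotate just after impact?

The axle reaction passes through the axle and exerts no torque about it; angular momentum about the axle is conserved through the impact.
I_p = (2.89)(0.374)² = 0.4042 kg·m². Taking the sense of the wad of gum's angular momentum as positive, L_{wad} = m v R = (0.00513)(20.5)(0.374) = 0.03933 kg·m²/s.
L_i = 0 + 0.03933 = 0.03933 kg·m²/s.
After sticking, I_f = I_p + m R² = 0.4042 + (0.00513)(0.374)² = 0.4050 kg·m².
ω_f = L_i / I_f = 0.03933 / 0.4050 = 0.09713 rad/s.

|ω_f| ≈ 0.0971 rad/s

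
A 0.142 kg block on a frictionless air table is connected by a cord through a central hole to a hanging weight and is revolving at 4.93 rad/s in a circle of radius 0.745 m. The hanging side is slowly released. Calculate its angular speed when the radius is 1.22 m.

ω₂ ≈ 1.84 rad/s

No torque about the axis ⇒ m r₁² ω₁ = m r₂² ω₂.
ω₂ = ω₁ (r₁/r₂)² = (4.93)(0.745/1.22)² = 1.838 rad/s.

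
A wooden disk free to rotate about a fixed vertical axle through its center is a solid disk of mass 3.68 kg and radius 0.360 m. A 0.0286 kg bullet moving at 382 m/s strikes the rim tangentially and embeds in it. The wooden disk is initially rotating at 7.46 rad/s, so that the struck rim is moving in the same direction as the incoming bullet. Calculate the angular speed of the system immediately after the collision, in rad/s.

The axle reaction passes through the axle and exerts no torque about it; angular momentum about the axle is conserved through the impact.
I_p = ½(3.68)(0.360)² = 0.2385 kg·m². Taking the sense of the bullet's angular momentum as positive, L_{bullet} = m v R = (0.0286)(382)(0.360) = 3.933 kg·m²/s.
L_i = +I_p ω_p + m v R = +(0.2385)(7.46) + 3.933 = 5.712 kg·m²/s.
After sticking, I_f = I_p + m R² = 0.2385 + (0.0286)(0.360)² = 0.2422 kg·m².
ω_f = L_i / I_f = 5.712 / 0.2422 = 23.59 rad/s.

|ω_f| ≈ 23.6 rad/s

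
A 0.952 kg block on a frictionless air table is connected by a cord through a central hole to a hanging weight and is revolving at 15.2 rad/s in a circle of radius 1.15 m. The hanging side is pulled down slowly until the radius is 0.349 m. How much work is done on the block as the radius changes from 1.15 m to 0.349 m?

W ≈ 1430 J

The constraining force is radial, so m r² ω about the center is conserved.
ω₂ = ω₁ (r₁/r₂)² = (15.2)(1.15/0.349)² = 165.0 rad/s.
W = ΔKE = ½m(v₂² − v₁²) = 1434 J.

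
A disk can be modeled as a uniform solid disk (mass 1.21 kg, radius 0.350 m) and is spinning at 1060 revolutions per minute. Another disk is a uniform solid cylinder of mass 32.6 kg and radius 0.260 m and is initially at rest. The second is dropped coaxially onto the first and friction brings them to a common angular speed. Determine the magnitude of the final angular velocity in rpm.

|ω_f| ≈ 66.8 rpm

No external torque acts about the common axis, so total angular momentum is conserved.
Moments of inertia: I_A = ½(1.21)(0.350)² = 0.07411 kg·m²; I_B = ½(32.6)(0.260)² = 1.102 kg·m².
Taking A's sense as positive: L = (0.07411)(1060) = 78.56 kg·m²·rpm.
Combined I = 0.07411 + 1.102 = 1.176 kg·m².
ω_f = L / I = 78.56 / 1.176 = 66.80 rpm.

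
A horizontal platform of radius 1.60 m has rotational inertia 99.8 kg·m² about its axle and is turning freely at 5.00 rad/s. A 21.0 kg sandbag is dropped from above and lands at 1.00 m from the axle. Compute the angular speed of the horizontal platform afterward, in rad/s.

ω_f ≈ 4.13 rad/s

The added mass arrives with no angular momentum about the axle, and any external torque about the axle is negligible, so the system's angular momentum is conserved.
Added inertia Σmr² = (21.0)(1.00)² = 21.00 kg·m²; I_f = 99.80 + 21.00 = 120.8 kg·m².
ω_f = I_p ω_i / I_f = (99.80)(5.00) / 120.8 = 4.131 rad/s.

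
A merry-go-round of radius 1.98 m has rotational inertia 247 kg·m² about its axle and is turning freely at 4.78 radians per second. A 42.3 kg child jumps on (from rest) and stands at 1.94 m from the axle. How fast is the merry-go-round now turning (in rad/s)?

No external torque acts about the axle; L_before = L_after.
Added inertia Σmr² = (42.3)(1.94)² = 159.2 kg·m²; I_f = 247.0 + 159.2 = 406.2 kg·m².
ω_f = I_p ω_i / I_f = (247.0)(4.78) / 406.2 = 2.907 rad/s.

ω_f ≈ 2.91 rad/s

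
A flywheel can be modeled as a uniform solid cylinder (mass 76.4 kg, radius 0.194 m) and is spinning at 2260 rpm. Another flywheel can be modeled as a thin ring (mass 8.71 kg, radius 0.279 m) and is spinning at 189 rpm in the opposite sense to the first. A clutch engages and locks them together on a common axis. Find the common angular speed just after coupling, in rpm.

The coupling torques are internal; angular momentum about the shared axis is conserved.
Moments of inertia: I_A = ½(76.4)(0.194)² = 1.438 kg·m²; I_B = (8.71)(0.279)² = 0.6780 kg·m².
Taking A's sense as positive: L = (1.438)(2260) − (0.6780)(189) = 3121 kg·m²·rpm.
Combined I = 1.438 + 0.6780 = 2.116 kg·m².
ω_f = L / I = 3121 / 2.116 = 1475 rpm.

|ω_f| ≈ 1480 rpm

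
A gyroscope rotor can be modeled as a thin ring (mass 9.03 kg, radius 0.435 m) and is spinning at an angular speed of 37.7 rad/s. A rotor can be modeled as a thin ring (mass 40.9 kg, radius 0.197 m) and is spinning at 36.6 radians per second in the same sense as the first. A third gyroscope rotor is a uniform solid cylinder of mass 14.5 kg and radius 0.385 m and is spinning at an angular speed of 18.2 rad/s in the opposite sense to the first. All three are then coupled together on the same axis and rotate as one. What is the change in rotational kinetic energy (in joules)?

The coupling torques are internal; angular momentum about the shared axis is conserved.
Moments of inertia: I_A = (9.03)(0.435)² = 1.709 kg·m²; I_B = (40.9)(0.197)² = 1.587 kg·m²; I_C = ½(14.5)(0.385)² = 1.075 kg·m².
Taking A's sense as positive: L = (1.709)(37.7) + (1.587)(36.6) − (1.075)(18.2) = 103.0 kg·m²·rad/s.
Combined I = 1.709 + 1.587 + 1.075 = 4.371 kg·m².
ω_f = L / I = 103.0 / 4.371 = 23.56 rad/s.
KE_i = ½ΣIω² = 2455 J; KE_f = ½(4.371)(23.56)² = 1213 J.

ΔKE ≈ -1240 J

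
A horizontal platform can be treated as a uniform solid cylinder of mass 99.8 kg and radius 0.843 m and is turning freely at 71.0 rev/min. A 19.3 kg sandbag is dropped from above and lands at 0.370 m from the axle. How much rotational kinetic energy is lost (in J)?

No external torque acts about the axle; L_before = L_after.
I_p = ½(99.8)(0.843)² = 35.46 kg·m².
Added inertia Σmr² = (19.3)(0.370)² = 2.642 kg·m²; I_f = 35.46 + 2.642 = 38.10 kg·m².
ω_f = I_p ω_i / I_f = (35.46)(71.0) / 38.10 = 66.08 rpm.
KE_i = ½(35.46)(7.435 rad/s)² = 980.2 J; KE_f = ½(38.10)(6.920)² = 912.2 J.

energy lost ≈ 68.0 J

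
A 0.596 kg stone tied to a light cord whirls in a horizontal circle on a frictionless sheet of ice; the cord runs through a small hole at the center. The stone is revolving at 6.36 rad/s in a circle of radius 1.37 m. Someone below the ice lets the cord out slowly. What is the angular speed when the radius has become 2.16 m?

ω₂ ≈ 2.56 rad/s

No torque about the axis ⇒ m r₁² ω₁ = m r₂² ω₂.
ω₂ = ω₁ (r₁/r₂)² = (6.36)(1.37/2.16)² = 2.559 rad/s.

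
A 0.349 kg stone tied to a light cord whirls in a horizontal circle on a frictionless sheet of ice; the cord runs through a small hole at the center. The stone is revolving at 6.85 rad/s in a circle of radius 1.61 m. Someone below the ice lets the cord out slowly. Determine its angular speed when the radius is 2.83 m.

The constraining force is radial, so m r² ω about the center is conserved.
ω₂ = ω₁ (r₁/r₂)² = (6.85)(1.61/2.83)² = 2.217 rad/s.

ω₂ ≈ 2.22 rad/s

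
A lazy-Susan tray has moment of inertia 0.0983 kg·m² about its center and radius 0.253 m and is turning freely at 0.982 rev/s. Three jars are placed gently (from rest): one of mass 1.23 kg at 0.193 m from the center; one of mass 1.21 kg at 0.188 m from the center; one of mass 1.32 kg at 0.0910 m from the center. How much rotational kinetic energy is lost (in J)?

The added mass arrives with no angular momentum about the center, and any external torque about the center is negligible, so the system's angular momentum is conserved.
Added inertia Σmr² = (1.23)(0.193)² + (1.21)(0.188)² + (1.32)(0.0910)² = 0.09951 kg·m²; I_f = 0.09830 + 0.09951 = 0.1978 kg·m².
ω_f = I_p ω_i / I_f = (0.09830)(0.982) / 0.1978 = 0.4880 rev/s.
KE_i = ½(0.09830)(6.170 rad/s)² = 1.871 J; KE_f = ½(0.1978)(3.066)² = 0.9298 J.

energy lost ≈ 0.941 J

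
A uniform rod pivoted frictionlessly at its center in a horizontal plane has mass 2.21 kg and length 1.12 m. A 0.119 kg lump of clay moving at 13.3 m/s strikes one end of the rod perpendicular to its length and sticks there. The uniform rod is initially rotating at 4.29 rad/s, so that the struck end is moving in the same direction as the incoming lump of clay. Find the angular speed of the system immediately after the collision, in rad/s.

|ω_f| ≈ 7.00 rad/s

About the pivot the impulsive forces during the collision are internal, so angular momentum about that axis is conserved.
I_p = (1/12)(2.21)(1.12)² = 0.2310 kg·m². Taking the sense of the lump of clay's angular momentum as positive, L_{lump} = m v R = (0.119)(13.3)(1.12/2) = 0.8863 kg·m²/s.
L_i = +I_p ω_p + m v R = +(0.2310)(4.29) + 0.8863 = 1.877 kg·m²/s.
After sticking, I_f = I_p + m R² = 0.2310 + (0.119)(1.12/2)² = 0.2683 kg·m².
ω_f = L_i / I_f = 1.877 / 0.2683 = 6.996 rad/s.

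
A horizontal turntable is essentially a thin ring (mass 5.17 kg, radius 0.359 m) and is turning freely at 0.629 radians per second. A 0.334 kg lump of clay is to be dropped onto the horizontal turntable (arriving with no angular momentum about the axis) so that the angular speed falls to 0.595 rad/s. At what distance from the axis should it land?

r ≈ 0.338 m

The added mass arrives with no angular momentum about the axis, and any external torque about the axis is negligible, so the system's angular momentum is conserved.
I_p = (5.17)(0.359)² = 0.6663 kg·m².
I_p ω_i = (I_p + m r²) ω_f ⇒ m r² = I_p(ω_i/ω_f − 1) = 0.6663(0.629/0.595 − 1) = 0.03808 kg·m².
r = √(0.03808/0.334) = 0.3376 m.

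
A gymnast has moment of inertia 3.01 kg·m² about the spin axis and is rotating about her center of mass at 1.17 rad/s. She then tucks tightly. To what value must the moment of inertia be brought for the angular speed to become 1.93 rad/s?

No external torque acts about the spin axis, so angular momentum is conserved.
I₂ = I₁ω₁ / ω₂ = (3.01)(1.17) / (1.93) = 1.825 kg·m².

I₂ ≈ 1.82 kg·m²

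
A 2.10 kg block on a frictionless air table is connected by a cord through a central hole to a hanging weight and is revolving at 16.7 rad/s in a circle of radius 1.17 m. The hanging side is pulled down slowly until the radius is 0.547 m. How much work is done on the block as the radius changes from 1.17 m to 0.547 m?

W ≈ 1430 J

No torque about the axis ⇒ m r₁² ω₁ = m r₂² ω₂.
ω₂ = ω₁ (r₁/r₂)² = (16.7)(1.17/0.547)² = 76.40 rad/s.
W = ΔKE = ½m(v₂² − v₁²) = 1433 J.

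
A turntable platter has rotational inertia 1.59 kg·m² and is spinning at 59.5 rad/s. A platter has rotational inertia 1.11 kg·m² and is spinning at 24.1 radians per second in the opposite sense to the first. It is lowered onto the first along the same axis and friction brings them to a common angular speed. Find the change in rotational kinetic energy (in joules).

ΔKE ≈ -2280 J

The coupling torques are internal; angular momentum about the shared axis is conserved.
Taking A's sense as positive: L = (1.590)(59.5) − (1.110)(24.1) = 67.85 kg·m²·rad/s.
Combined I = 1.590 + 1.110 = 2.700 kg·m².
ω_f = L / I = 67.85 / 2.700 = 25.13 rad/s.
KE_i = ½ΣIω² = 3137 J; KE_f = ½(2.700)(25.13)² = 852.6 J.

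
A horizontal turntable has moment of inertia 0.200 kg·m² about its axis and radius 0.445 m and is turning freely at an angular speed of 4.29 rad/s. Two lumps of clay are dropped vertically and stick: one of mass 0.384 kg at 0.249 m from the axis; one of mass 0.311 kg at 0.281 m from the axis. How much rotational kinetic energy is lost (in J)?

No external torque acts about the axis; L_before = L_after.
Added inertia Σmr² = (0.384)(0.249)² + (0.311)(0.281)² = 0.04837 kg·m²; I_f = 0.2000 + 0.04837 = 0.2484 kg·m².
ω_f = I_p ω_i / I_f = (0.2000)(4.29) / 0.2484 = 3.455 rad/s.
KE_i = ½(0.2000)(4.290 rad/s)² = 1.840 J; KE_f = ½(0.2484)(3.455)² = 1.482 J.

energy lost ≈ 0.358 J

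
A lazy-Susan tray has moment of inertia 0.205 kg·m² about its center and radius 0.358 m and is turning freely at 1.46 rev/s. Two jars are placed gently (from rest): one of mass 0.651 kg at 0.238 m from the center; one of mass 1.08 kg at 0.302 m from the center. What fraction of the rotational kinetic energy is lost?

The added mass arrives with no angular momentum about the center, and any external torque about the center is negligible, so the system's angular momentum is conserved.
Added inertia Σmr² = (0.651)(0.238)² + (1.08)(0.302)² = 0.1354 kg·m²; I_f = 0.2050 + 0.1354 = 0.3404 kg·m².
ω_f = I_p ω_i / I_f = (0.2050)(1.46) / 0.3404 = 0.8793 rev/s.
KE_i = ½(0.2050)(9.173 rad/s)² = 8.626 J; KE_f = ½(0.3404)(5.525)² = 5.195 J.
Fraction lost = 0.3977.

fraction ≈ 0.398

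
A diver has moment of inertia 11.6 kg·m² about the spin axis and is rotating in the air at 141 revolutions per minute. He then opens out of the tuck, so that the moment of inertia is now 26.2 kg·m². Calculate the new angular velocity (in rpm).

ω₂ ≈ 62.4 rpm

No external torque acts about the spin axis, so angular momentum is conserved.
ω₂ = I₁ω₁ / I₂ = (11.60)(141 rpm) / (26.20) = 62.43 rpm.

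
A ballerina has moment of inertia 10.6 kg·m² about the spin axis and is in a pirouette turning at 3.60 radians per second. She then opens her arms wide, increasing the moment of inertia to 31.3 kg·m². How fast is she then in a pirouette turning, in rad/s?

No external torque acts about the spin axis, so angular momentum is conserved.
ω₂ = I₁ω₁ / I₂ = (10.60)(3.60 rad/s) / (31.30) = 1.219 rad/s.

ω₂ ≈ 1.22 rad/s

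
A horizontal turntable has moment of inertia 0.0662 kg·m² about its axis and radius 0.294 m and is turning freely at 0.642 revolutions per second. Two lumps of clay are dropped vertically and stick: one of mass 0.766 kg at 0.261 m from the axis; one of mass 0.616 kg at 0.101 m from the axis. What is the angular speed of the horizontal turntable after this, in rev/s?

The added mass arrives with no angular momentum about the axis, and any external torque about the axis is negligible, so the system's angular momentum is conserved.
Added inertia Σmr² = (0.766)(0.261)² + (0.616)(0.101)² = 0.05846 kg·m²; I_f = 0.06620 + 0.05846 = 0.1247 kg·m².
ω_f = I_p ω_i / I_f = (0.06620)(0.642) / 0.1247 = 0.3409 rev/s.

ω_f ≈ 0.341 rev/s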